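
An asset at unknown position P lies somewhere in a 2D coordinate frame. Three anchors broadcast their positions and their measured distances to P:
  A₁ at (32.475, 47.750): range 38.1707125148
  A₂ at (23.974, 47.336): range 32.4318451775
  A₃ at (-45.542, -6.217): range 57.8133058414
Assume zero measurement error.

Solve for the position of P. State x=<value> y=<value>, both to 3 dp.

x=5.708 y=20.537

eq1: (x − 32.475)² + (y − 47.750)² = 38.1707125148²
eq2: (x − 23.974)² + (y − 47.336)² = 32.4318451775²
eq3: (x + 45.542)² + (y + 6.217)² = 57.8133058414²
eq3−eq2, eq3−eq1 (x²,y² cancel):
  139.032·x + 107.106·y = 2993.278470
  156.034·x + 107.934·y = 3107.338310
det = 139.032·107.934 − 107.106·156.034 = -1705.897716
x = (2993.278470·107.934 − 107.106·3107.338310) / -1705.897716 = 5.708466
y = (139.032·3107.338310 − 2993.278470·156.034) / -1705.897716 = 20.536843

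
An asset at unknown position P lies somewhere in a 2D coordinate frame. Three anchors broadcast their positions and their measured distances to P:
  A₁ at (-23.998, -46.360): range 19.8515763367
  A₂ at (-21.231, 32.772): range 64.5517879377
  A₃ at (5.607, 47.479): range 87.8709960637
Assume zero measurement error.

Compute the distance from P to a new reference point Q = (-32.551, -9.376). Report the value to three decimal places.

eq1: (x + 23.998)² + (y + 46.360)² = 19.8515763367²
eq2: (x + 21.231)² + (y − 32.772)² = 64.5517879377²
eq3: (x − 5.607)² + (y − 47.479)² = 87.8709960637²
eq2−eq3, eq2−eq1 (x²,y² cancel):
  53.676·x + 29.414·y = -2793.444078
  -5.534·x − 158.264·y = 4973.242502
det = 53.676·-158.264 − 29.414·-5.534 = -8332.201388
x = (-2793.444078·-158.264 − 29.414·4973.242502) / -8332.201388 = -35.503064
y = (53.676·4973.242502 − -2793.444078·-5.534) / -8332.201388 = -30.182281
|P − Q| = √((-35.503064 − -32.551)² + (-30.182281 − -9.376)²) = 21.014662

21.015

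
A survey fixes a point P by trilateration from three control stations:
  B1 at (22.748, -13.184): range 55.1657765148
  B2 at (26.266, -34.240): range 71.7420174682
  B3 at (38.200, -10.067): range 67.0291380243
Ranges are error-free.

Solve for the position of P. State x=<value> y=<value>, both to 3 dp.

eq1: (x − 22.748)² + (y + 13.184)² = 55.1657765148²
eq2: (x − 26.266)² + (y + 34.240)² = 71.7420174682²
eq3: (x − 38.200)² + (y + 10.067)² = 67.0291380243²
eq1−eq2, eq1−eq3 (x²,y² cancel):
  7.036·x − 42.112·y = -932.663176
  30.904·x + 6.234·y = -580.347317
det = 7.036·6.234 − -42.112·30.904 = 1345.291672
x = (-932.663176·6.234 − -42.112·-580.347317) / 1345.291672 = -22.488661
y = (7.036·-580.347317 − -932.663176·30.904) / 1345.291672 = 18.389840

x=-22.489 y=18.390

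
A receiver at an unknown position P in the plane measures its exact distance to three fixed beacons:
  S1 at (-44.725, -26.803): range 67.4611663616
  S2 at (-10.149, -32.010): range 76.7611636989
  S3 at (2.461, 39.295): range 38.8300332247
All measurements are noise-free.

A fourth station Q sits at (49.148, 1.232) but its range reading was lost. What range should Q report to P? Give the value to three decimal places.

eq1: (x + 44.725)² + (y + 26.803)² = 67.4611663616²
eq2: (x + 10.149)² + (y + 32.010)² = 76.7611636989²
eq3: (x − 2.461)² + (y − 39.295)² = 38.8300332247²
eq1−eq3, eq1−eq2 (x²,y² cancel):
  94.372·x + 132.196·y = 1874.664599
  69.152·x − 10.414·y = -2932.351419
det = 94.372·-10.414 − 132.196·69.152 = -10124.407800
x = (1874.664599·-10.414 − 132.196·-2932.351419) / -10124.407800 = -36.359892
y = (94.372·-2932.351419 − 1874.664599·69.152) / -10124.407800 = 40.137525
|P − Q| = √((-36.359892 − 49.148)² + (40.137525 − 1.232)²) = 93.942746

93.943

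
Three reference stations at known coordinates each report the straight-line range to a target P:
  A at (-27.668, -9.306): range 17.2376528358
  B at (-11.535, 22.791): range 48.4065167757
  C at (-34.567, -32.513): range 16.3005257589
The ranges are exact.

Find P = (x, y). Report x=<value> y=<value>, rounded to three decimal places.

eq1: (x + 27.668)² + (y + 9.306)² = 17.2376528358²
eq2: (x + 11.535)² + (y − 22.791)² = 48.4065167757²
eq3: (x + 34.567)² + (y + 32.513)² = 16.3005257589²
eq3−eq1, eq3−eq2 (x²,y² cancel):
  13.798·x + 46.414·y = -1431.282333
  46.064·x + 110.608·y = -3676.970478
det = 13.798·110.608 − 46.414·46.064 = -611.845312
x = (-1431.282333·110.608 − 46.414·-3676.970478) / -611.845312 = -20.187507
y = (13.798·-3676.970478 − -1431.282333·46.064) / -611.845312 = -24.835936

x=-20.188 y=-24.836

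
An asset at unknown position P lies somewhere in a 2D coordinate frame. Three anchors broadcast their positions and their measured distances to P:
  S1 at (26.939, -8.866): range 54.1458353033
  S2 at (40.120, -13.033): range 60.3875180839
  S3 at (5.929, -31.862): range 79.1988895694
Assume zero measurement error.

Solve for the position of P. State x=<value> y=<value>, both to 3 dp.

x=24.165 y=45.209

eq1: (x − 26.939)² + (y + 8.866)² = 54.1458353033²
eq2: (x − 40.120)² + (y + 13.033)² = 60.3875180839²
eq3: (x − 5.929)² + (y + 31.862)² = 79.1988895694²
eq1−eq2, eq1−eq3 (x²,y² cancel):
  26.362·x − 8.334·y = 260.276952
  -42.020·x − 45.992·y = -3094.668220
det = 26.362·-45.992 − -8.334·-42.020 = -1562.635784
x = (260.276952·-45.992 − -8.334·-3094.668220) / -1562.635784 = 24.165338
y = (26.362·-3094.668220 − 260.276952·-42.020) / -1562.635784 = 45.208747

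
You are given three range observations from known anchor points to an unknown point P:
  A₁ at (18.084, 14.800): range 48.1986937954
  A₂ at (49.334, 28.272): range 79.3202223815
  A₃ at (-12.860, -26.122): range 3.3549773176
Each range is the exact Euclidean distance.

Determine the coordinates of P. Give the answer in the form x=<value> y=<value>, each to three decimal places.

x=-9.996 y=-24.374

eq1: (x − 18.084)² + (y − 14.800)² = 48.1986937954²
eq2: (x − 49.334)² + (y − 28.272)² = 79.3202223815²
eq3: (x + 12.860)² + (y + 26.122)² = 3.3549773176²
eq1−eq2, eq1−eq3 (x²,y² cancel):
  62.500·x + 26.944·y = -1281.505111
  -61.888·x − 81.844·y = 2613.525639
det = 62.500·-81.844 − 26.944·-61.888 = -3447.739728
x = (-1281.505111·-81.844 − 26.944·2613.525639) / -3447.739728 = -9.996308
y = (62.500·2613.525639 − -1281.505111·-61.888) / -3447.739728 = -24.374103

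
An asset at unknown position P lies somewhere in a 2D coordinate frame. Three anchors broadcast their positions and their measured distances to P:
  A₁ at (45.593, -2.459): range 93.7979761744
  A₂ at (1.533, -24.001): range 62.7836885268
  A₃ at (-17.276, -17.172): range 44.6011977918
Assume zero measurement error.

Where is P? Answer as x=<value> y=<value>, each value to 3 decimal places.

x=-46.213 y=16.768

eq1: (x − 45.593)² + (y + 2.459)² = 93.7979761744²
eq2: (x − 1.533)² + (y + 24.001)² = 62.7836885268²
eq3: (x + 17.276)² + (y + 17.172)² = 44.6011977918²
eq3−eq1, eq3−eq2 (x²,y² cancel):
  125.738·x + 29.426·y = -5317.362920
  37.618·x − 13.658·y = -1967.464371
det = 125.738·-13.658 − 29.426·37.618 = -2824.276872
x = (-5317.362920·-13.658 − 29.426·-1967.464371) / -2824.276872 = -46.213298
y = (125.738·-1967.464371 − -5317.362920·37.618) / -2824.276872 = 16.767647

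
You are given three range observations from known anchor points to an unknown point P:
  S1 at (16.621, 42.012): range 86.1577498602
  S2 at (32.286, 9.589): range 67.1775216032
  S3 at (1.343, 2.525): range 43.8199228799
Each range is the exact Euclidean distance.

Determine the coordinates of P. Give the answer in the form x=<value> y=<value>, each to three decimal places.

x=-14.990 y=-38.137

eq1: (x − 16.621)² + (y − 42.012)² = 86.1577498602²
eq2: (x − 32.286)² + (y − 9.589)² = 67.1775216032²
eq3: (x − 1.343)² + (y − 2.525)² = 43.8199228799²
eq3−eq1, eq3−eq2 (x²,y² cancel):
  30.556·x + 78.974·y = -3469.885709
  61.886·x + 14.128·y = -1466.478325
det = 30.556·14.128 − 78.974·61.886 = -4455.689796
x = (-3469.885709·14.128 − 78.974·-1466.478325) / -4455.689796 = -14.990073
y = (30.556·-1466.478325 − -3469.885709·61.886) / -4455.689796 = -38.137223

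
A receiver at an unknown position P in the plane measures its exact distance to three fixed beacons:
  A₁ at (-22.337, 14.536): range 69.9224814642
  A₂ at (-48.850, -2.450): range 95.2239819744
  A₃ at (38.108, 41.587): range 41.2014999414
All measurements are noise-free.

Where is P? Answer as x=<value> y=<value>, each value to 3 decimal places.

x=46.304 y=1.209

eq1: (x + 22.337)² + (y − 14.536)² = 69.9224814642²
eq2: (x + 48.850)² + (y + 2.450)² = 95.2239819744²
eq3: (x − 38.108)² + (y − 41.587)² = 41.2014999414²
eq2−eq1, eq2−eq3 (x²,y² cancel):
  53.026·x + 33.972·y = 2496.365194
  173.916·x + 88.074·y = 8159.416379
det = 53.026·88.074 − 33.972·173.916 = -1238.062428
x = (2496.365194·88.074 − 33.972·8159.416379) / -1238.062428 = 46.303663
y = (53.026·8159.416379 − 2496.365194·173.916) / -1238.062428 = 1.208854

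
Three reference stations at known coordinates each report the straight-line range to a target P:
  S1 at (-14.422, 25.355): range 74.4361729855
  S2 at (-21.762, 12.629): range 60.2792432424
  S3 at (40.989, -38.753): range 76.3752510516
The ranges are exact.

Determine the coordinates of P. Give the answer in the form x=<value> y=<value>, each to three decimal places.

x=-35.025 y=-46.173

eq1: (x + 14.422)² + (y − 25.355)² = 74.4361729855²
eq2: (x + 21.762)² + (y − 12.629)² = 60.2792432424²
eq3: (x − 40.989)² + (y + 38.753)² = 76.3752510516²
eq1−eq3, eq1−eq2 (x²,y² cancel):
  110.822·x − 128.216·y = 2038.587897
  -14.680·x − 25.452·y = 1689.362859
det = 110.822·-25.452 − -128.216·-14.680 = -4702.852424
x = (2038.587897·-25.452 − -128.216·1689.362859) / -4702.852424 = -35.024958
y = (110.822·1689.362859 − 2038.587897·-14.680) / -4702.852424 = -46.173050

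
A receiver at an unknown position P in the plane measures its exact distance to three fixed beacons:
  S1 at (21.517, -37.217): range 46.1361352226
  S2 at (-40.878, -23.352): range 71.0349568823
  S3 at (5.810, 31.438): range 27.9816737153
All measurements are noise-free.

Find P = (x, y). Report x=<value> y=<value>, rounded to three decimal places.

x=22.408 y=8.911

eq1: (x − 21.517)² + (y + 37.217)² = 46.1361352226²
eq2: (x + 40.878)² + (y + 23.352)² = 71.0349568823²
eq3: (x − 5.810)² + (y − 31.438)² = 27.9816737153²
eq1−eq2, eq1−eq3 (x²,y² cancel):
  -124.790·x + 27.730·y = -2549.181716
  -31.414·x + 137.310·y = 519.586475
det = -124.790·137.310 − 27.730·-31.414 = -16263.804680
x = (-2549.181716·137.310 − 27.730·519.586475) / -16263.804680 = 22.407812
y = (-124.790·519.586475 − -2549.181716·-31.414) / -16263.804680 = 8.910534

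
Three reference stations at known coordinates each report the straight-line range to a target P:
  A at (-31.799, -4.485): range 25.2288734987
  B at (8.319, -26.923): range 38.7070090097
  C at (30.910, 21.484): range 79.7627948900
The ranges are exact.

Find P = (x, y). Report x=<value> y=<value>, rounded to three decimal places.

x=-30.290 y=-29.669

eq1: (x + 31.799)² + (y + 4.485)² = 25.2288734987²
eq2: (x − 8.319)² + (y + 26.923)² = 38.7070090097²
eq3: (x − 30.910)² + (y − 21.484)² = 79.7627948900²
eq2−eq3, eq2−eq1 (x²,y² cancel):
  45.182·x + 96.814·y = -4240.934236
  -80.236·x + 44.876·y = 1098.974424
det = 45.182·44.876 − 96.814·-80.236 = 9795.555536
x = (-4240.934236·44.876 − 96.814·1098.974424) / 9795.555536 = -30.290500
y = (45.182·1098.974424 − -4240.934236·-80.236) / 9795.555536 = -29.668735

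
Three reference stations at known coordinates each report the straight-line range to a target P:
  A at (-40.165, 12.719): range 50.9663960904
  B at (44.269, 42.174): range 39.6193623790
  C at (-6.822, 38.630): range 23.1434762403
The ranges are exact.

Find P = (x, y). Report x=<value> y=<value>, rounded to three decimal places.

eq1: (x + 40.165)² + (y − 12.719)² = 50.9663960904²
eq2: (x − 44.269)² + (y − 42.174)² = 39.6193623790²
eq3: (x + 6.822)² + (y − 38.630)² = 23.1434762403²
eq1−eq2, eq1−eq3 (x²,y² cancel):
  168.868·x + 58.910·y = 2991.270106
  66.686·x + 51.822·y = 1825.769436
det = 168.868·51.822 − 58.910·66.686 = 4822.605236
x = (2991.270106·51.822 − 58.910·1825.769436) / 4822.605236 = 9.840640
y = (168.868·1825.769436 − 2991.270106·66.686) / 4822.605236 = 22.568340

x=9.841 y=22.568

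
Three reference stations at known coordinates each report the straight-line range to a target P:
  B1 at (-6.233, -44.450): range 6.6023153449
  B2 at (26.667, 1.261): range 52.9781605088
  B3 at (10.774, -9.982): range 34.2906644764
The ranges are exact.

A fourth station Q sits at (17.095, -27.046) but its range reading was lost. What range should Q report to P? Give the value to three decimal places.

28.035

eq1: (x + 6.233)² + (y + 44.450)² = 6.6023153449²
eq2: (x − 26.667)² + (y − 1.261)² = 52.9781605088²
eq3: (x − 10.774)² + (y + 9.982)² = 34.2906644764²
eq2−eq3, eq2−eq1 (x²,y² cancel):
  -31.786·x − 22.486·y = 1133.836211
  -65.800·x − 91.422·y = 4065.028702
det = -31.786·-91.422 − -22.486·-65.800 = 1426.360892
x = (1133.836211·-91.422 − -22.486·4065.028702) / 1426.360892 = -8.589228
y = (-31.786·4065.028702 − 1133.836211·-65.800) / 1426.360892 = -38.282443
|P − Q| = √((-8.589228 − 17.095)² + (-38.282443 − -27.046)²) = 28.034572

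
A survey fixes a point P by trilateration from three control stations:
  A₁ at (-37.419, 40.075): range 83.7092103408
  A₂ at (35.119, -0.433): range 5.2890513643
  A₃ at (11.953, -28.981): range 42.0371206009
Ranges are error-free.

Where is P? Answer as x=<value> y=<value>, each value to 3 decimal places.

x=38.090 y=3.942

eq1: (x + 37.419)² + (y − 40.075)² = 83.7092103408²
eq2: (x − 35.119)² + (y + 0.433)² = 5.2890513643²
eq3: (x − 11.953)² + (y + 28.981)² = 42.0371206009²
eq2−eq3, eq2−eq1 (x²,y² cancel):
  -46.332·x − 57.096·y = -1989.904524
  -145.076·x + 81.016·y = -5206.602296
det = -46.332·81.016 − -57.096·-145.076 = -12036.892608
x = (-1989.904524·81.016 − -57.096·-5206.602296) / -12036.892608 = 38.090418
y = (-46.332·-5206.602296 − -1989.904524·-145.076) / -12036.892608 = 3.942470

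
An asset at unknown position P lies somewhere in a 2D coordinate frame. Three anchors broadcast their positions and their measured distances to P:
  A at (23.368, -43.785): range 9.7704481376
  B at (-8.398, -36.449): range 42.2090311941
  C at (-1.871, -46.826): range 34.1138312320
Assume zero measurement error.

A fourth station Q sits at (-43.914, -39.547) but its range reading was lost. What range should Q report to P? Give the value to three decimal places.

76.597

eq1: (x − 23.368)² + (y + 43.785)² = 9.7704481376²
eq2: (x + 8.398)² + (y + 36.449)² = 42.2090311941²
eq3: (x + 1.871)² + (y + 46.826)² = 34.1138312320²
eq3−eq1, eq3−eq2 (x²,y² cancel):
  50.478·x + 6.082·y = 1335.306557
  -13.054·x + 20.754·y = -1414.967745
det = 50.478·20.754 − 6.082·-13.054 = 1127.014840
x = (1335.306557·20.754 − 6.082·-1414.967745) / 1127.014840 = 32.225650
y = (50.478·-1414.967745 − 1335.306557·-13.054) / 1127.014840 = -47.908553
|P − Q| = √((32.225650 − -43.914)² + (-47.908553 − -39.547)²) = 76.597401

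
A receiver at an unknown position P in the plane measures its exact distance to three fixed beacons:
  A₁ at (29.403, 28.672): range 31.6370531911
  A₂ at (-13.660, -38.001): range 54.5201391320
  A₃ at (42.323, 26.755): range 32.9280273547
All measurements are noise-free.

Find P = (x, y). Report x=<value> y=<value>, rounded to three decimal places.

x=28.089 y=-2.938

eq1: (x − 29.403)² + (y − 28.672)² = 31.6370531911²
eq2: (x + 13.660)² + (y + 38.001)² = 54.5201391320²
eq3: (x − 42.323)² + (y − 26.755)² = 32.9280273547²
eq1−eq3, eq1−eq2 (x²,y² cancel):
  25.840·x − 3.834·y = 737.094510
  -86.126·x − 133.346·y = -2027.490828
det = 25.840·-133.346 − -3.834·-86.126 = -3775.867724
x = (737.094510·-133.346 − -3.834·-2027.490828) / -3775.867724 = 28.089439
y = (25.840·-2027.490828 − 737.094510·-86.126) / -3775.867724 = -2.937772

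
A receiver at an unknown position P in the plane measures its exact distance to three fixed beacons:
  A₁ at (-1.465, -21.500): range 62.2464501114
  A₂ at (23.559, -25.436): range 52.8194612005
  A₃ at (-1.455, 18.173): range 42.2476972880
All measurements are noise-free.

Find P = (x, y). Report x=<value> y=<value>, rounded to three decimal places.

x=40.291 y=24.663

eq1: (x + 1.465)² + (y + 21.500)² = 62.2464501114²
eq2: (x − 23.559)² + (y + 25.436)² = 52.8194612005²
eq3: (x + 1.455)² + (y − 18.173)² = 42.2476972880²
eq3−eq2, eq3−eq1 (x²,y² cancel):
  50.028·x − 87.218·y = -135.385932
  -0.020·x − 79.346·y = -1957.731354
det = 50.028·-79.346 − -87.218·-0.020 = -3971.266048
x = (-135.385932·-79.346 − -87.218·-1957.731354) / -3971.266048 = 40.291202
y = (50.028·-1957.731354 − -135.385932·-0.020) / -3971.266048 = 24.663191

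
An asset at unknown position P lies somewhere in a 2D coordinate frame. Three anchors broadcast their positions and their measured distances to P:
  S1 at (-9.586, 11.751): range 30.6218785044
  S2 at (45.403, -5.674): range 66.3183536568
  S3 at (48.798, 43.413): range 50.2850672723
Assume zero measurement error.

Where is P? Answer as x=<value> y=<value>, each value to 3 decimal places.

eq1: (x + 9.586)² + (y − 11.751)² = 30.6218785044²
eq2: (x − 45.403)² + (y + 5.674)² = 66.3183536568²
eq3: (x − 48.798)² + (y − 43.413)² = 50.2850672723²
eq2−eq3, eq2−eq1 (x²,y² cancel):
  6.790·x + 98.174·y = 4041.842729
  -109.978·x + 34.850·y = 1596.775301
det = 6.790·34.850 − 98.174·-109.978 = 11033.611672
x = (4041.842729·34.850 − 98.174·1596.775301) / 11033.611672 = -1.441377
y = (6.790·1596.775301 − 4041.842729·-109.978) / 11033.611672 = 41.269885

x=-1.441 y=41.270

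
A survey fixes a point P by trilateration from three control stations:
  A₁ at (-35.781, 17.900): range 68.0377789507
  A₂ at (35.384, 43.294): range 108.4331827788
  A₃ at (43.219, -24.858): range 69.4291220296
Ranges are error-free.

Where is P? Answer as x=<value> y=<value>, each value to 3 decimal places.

eq1: (x + 35.781)² + (y − 17.900)² = 68.0377789507²
eq2: (x − 35.384)² + (y − 43.294)² = 108.4331827788²
eq3: (x − 43.219)² + (y + 24.858)² = 69.4291220296²
eq1−eq2, eq1−eq3 (x²,y² cancel):
  142.330·x + 50.788·y = -5602.907832
  158.000·x − 85.516·y = 693.848543
det = 142.330·-85.516 − 50.788·158.000 = -20195.996280
x = (-5602.907832·-85.516 − 50.788·693.848543) / -20195.996280 = -21.979559
y = (142.330·693.848543 − -5602.907832·158.000) / -20195.996280 = -48.723266

x=-21.980 y=-48.723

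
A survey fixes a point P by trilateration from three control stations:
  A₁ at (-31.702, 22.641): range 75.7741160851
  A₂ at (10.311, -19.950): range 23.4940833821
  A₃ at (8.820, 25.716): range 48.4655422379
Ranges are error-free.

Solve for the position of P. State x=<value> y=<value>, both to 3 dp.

x=33.473 y=-16.011

eq1: (x + 31.702)² + (y − 22.641)² = 75.7741160851²
eq2: (x − 10.311)² + (y + 19.950)² = 23.4940833821²
eq3: (x − 8.820)² + (y − 25.716)² = 48.4655422379²
eq2−eq3, eq2−eq1 (x²,y² cancel):
  -2.982·x + 91.332·y = -1562.150995
  -84.026·x + 85.182·y = -4176.432251
det = -2.982·85.182 − 91.332·-84.026 = 7420.249908
x = (-1562.150995·85.182 − 91.332·-4176.432251) / 7420.249908 = 33.472561
y = (-2.982·-4176.432251 − -1562.150995·-84.026) / 7420.249908 = -16.011210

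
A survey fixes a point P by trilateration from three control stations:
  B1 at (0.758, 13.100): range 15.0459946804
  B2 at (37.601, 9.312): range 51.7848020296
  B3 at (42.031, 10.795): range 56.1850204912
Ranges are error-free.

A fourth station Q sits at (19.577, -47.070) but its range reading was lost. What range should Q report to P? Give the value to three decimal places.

eq1: (x − 0.758)² + (y − 13.100)² = 15.0459946804²
eq2: (x − 37.601)² + (y − 9.312)² = 51.7848020296²
eq3: (x − 42.031)² + (y − 10.795)² = 56.1850204912²
eq3−eq2, eq3−eq1 (x²,y² cancel):
  -8.860·x − 2.966·y = 92.502365
  -82.546·x + 4.610·y = 1219.422150
det = -8.860·4.610 − -2.966·-82.546 = -285.676036
x = (92.502365·4.610 − -2.966·1219.422150) / -285.676036 = -14.153242
y = (-8.860·1219.422150 − 92.502365·-82.546) / -285.676036 = 11.090815
|P − Q| = √((-14.153242 − 19.577)² + (11.090815 − -47.070)²) = 67.233991

67.234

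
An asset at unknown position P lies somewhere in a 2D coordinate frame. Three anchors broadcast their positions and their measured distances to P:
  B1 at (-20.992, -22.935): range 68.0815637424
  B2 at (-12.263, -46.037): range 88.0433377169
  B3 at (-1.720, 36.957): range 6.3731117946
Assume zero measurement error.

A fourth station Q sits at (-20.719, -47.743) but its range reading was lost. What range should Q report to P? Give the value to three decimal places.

eq1: (x + 20.992)² + (y + 22.935)² = 68.0815637424²
eq2: (x + 12.263)² + (y + 46.037)² = 88.0433377169²
eq3: (x + 1.720)² + (y − 36.957)² = 6.3731117946²
eq3−eq1, eq3−eq2 (x²,y² cancel):
  -38.544·x − 119.784·y = -4996.582728
  -21.086·x − 165.988·y = -6810.004473
det = -38.544·-165.988 − -119.784·-21.086 = 3872.076048
x = (-4996.582728·-165.988 − -119.784·-6810.004473) / 3872.076048 = 3.523484
y = (-38.544·-6810.004473 − -4996.582728·-21.086) / 3872.076048 = 40.579489
|P − Q| = √((3.523484 − -20.719)² + (40.579489 − -47.743)²) = 91.589083

91.589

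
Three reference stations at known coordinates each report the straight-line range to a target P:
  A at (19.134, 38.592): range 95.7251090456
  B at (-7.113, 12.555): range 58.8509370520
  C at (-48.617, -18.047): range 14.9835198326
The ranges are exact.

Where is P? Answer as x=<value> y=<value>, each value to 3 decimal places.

eq1: (x − 19.134)² + (y − 38.592)² = 95.7251090456²
eq2: (x + 7.113)² + (y − 12.555)² = 58.8509370520²
eq3: (x + 48.617)² + (y + 18.047)² = 14.9835198326²
eq1−eq3, eq1−eq2 (x²,y² cancel):
  -135.502·x − 113.278·y = 9772.645113
  -52.494·x − 52.074·y = 4052.634084
det = -135.502·-52.074 − -113.278·-52.494 = 1109.715816
x = (9772.645113·-52.074 − -113.278·4052.634084) / 1109.715816 = -44.900178
y = (-135.502·4052.634084 − 9772.645113·-52.494) / 1109.715816 = -32.562202

x=-44.900 y=-32.562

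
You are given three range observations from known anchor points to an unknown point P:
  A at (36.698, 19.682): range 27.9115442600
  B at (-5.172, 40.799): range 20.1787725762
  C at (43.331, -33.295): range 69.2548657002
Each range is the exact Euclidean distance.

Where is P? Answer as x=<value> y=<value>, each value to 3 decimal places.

x=9.855 y=27.332

eq1: (x − 36.698)² + (y − 19.682)² = 27.9115442600²
eq2: (x + 5.172)² + (y − 40.799)² = 20.1787725762²
eq3: (x − 43.331)² + (y + 33.295)² = 69.2548657002²
eq3−eq2, eq3−eq1 (x²,y² cancel):
  -97.006·x + 148.188·y = 3094.228959
  -13.266·x + 105.954·y = 2765.173862
det = -97.006·105.954 − 148.188·-13.266 = -8312.311716
x = (3094.228959·105.954 − 148.188·2765.173862) / -8312.311716 = 9.855219
y = (-97.006·2765.173862 − 3094.228959·-13.266) / -8312.311716 = 27.331797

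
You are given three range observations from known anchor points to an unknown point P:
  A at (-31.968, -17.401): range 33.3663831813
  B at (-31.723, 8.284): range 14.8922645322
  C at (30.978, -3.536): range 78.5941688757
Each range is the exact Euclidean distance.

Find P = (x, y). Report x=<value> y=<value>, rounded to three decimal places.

x=-45.872 y=12.930

eq1: (x + 31.968)² + (y + 17.401)² = 33.3663831813²
eq2: (x + 31.723)² + (y − 8.284)² = 14.8922645322²
eq3: (x − 30.978)² + (y + 3.536)² = 78.5941688757²
eq1−eq3, eq1−eq2 (x²,y² cancel):
  125.892·x + 27.730·y = -5416.335900
  0.490·x + 51.370·y = 641.761544
det = 125.892·51.370 − 27.730·0.490 = 6453.484340
x = (-5416.335900·51.370 − 27.730·641.761544) / 6453.484340 = -45.871843
y = (125.892·641.761544 − -5416.335900·0.490) / 6453.484340 = 12.930480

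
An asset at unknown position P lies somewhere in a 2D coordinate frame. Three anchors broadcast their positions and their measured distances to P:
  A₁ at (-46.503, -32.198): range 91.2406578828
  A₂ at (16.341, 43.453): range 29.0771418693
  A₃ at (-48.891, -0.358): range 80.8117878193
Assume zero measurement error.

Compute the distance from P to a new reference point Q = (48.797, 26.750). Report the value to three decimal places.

eq1: (x + 46.503)² + (y + 32.198)² = 91.2406578828²
eq2: (x − 16.341)² + (y − 43.453)² = 29.0771418693²
eq3: (x + 48.891)² + (y + 0.358)² = 80.8117878193²
eq2−eq3, eq2−eq1 (x²,y² cancel):
  -130.464·x − 87.622·y = -5449.798316
  -125.688·x − 151.302·y = -6435.328749
det = -130.464·-151.302 − -87.622·-125.688 = 8726.430192
x = (-5449.798316·-151.302 − -87.622·-6435.328749) / 8726.430192 = 29.873500
y = (-130.464·-6435.328749 − -5449.798316·-125.688) / 8726.430192 = 17.716807
|P − Q| = √((29.873500 − 48.797)² + (17.716807 − 26.750)²) = 20.968964

20.969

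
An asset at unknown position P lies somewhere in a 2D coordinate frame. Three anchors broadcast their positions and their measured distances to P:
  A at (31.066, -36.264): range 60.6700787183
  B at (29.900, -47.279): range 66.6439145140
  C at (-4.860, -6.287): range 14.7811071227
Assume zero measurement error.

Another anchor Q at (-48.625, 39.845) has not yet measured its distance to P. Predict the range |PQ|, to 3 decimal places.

51.273

eq1: (x − 31.066)² + (y + 36.264)² = 60.6700787183²
eq2: (x − 29.900)² + (y + 47.279)² = 66.6439145140²
eq3: (x + 4.860)² + (y + 6.287)² = 14.7811071227²
eq1−eq2, eq1−eq3 (x²,y² cancel):
  -2.332·x − 22.030·y = 88.586899
  -71.852·x + 59.954·y = 1245.349241
det = -2.332·59.954 − -22.030·-71.852 = -1722.712288
x = (88.586899·59.954 − -22.030·1245.349241) / -1722.712288 = -19.008504
y = (-2.332·1245.349241 − 88.586899·-71.852) / -1722.712288 = -2.009036
|P − Q| = √((-19.008504 − -48.625)² + (-2.009036 − 39.845)²) = 51.272773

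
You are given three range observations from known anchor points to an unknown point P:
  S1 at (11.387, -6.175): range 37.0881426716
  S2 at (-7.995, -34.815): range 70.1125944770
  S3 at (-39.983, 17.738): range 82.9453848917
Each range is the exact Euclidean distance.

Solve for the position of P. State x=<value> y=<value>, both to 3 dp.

eq1: (x − 11.387)² + (y + 6.175)² = 37.0881426716²
eq2: (x + 7.995)² + (y + 34.815)² = 70.1125944770²
eq3: (x + 39.983)² + (y − 17.738)² = 82.9453848917²
eq3−eq2, eq3−eq1 (x²,y² cancel):
  63.976·x − 105.106·y = 1326.888288
  102.740·x − 47.826·y = 3758.924009
det = 63.976·-47.826 − -105.106·102.740 = 7738.874264
x = (1326.888288·-47.826 − -105.106·3758.924009) / 7738.874264 = 42.851931
y = (63.976·3758.924009 − 1326.888288·102.740) / 7738.874264 = 13.458859

x=42.852 y=13.459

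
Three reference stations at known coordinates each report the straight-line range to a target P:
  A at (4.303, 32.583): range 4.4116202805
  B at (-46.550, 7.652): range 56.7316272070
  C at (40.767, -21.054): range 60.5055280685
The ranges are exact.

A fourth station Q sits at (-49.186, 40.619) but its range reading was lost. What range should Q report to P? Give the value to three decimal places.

56.655

eq1: (x − 4.303)² + (y − 32.583)² = 4.4116202805²
eq2: (x + 46.550)² + (y − 7.652)² = 56.7316272070²
eq3: (x − 40.767)² + (y + 21.054)² = 60.5055280685²
eq2−eq3, eq2−eq1 (x²,y² cancel):
  174.634·x − 57.412·y = -562.677800
  101.706·x + 49.862·y = 2053.727226
det = 174.634·49.862 − -57.412·101.706 = 14546.745380
x = (-562.677800·49.862 − -57.412·2053.727226) / 14546.745380 = 6.176801
y = (174.634·2053.727226 − -562.677800·101.706) / 14546.745380 = 28.589097
|P − Q| = √((6.176801 − -49.186)² + (28.589097 − 40.619)²) = 56.654729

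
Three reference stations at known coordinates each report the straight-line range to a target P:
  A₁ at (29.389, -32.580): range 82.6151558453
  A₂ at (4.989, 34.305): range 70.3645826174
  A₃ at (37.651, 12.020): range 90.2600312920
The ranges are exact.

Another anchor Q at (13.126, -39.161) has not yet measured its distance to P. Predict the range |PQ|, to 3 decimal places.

69.669

eq1: (x − 29.389)² + (y + 32.580)² = 82.6151558453²
eq2: (x − 4.989)² + (y − 34.305)² = 70.3645826174²
eq3: (x − 37.651)² + (y − 12.020)² = 90.2600312920²
eq3−eq1, eq3−eq2 (x²,y² cancel):
  -16.524·x − 89.200·y = 1684.700794
  -65.324·x + 44.570·y = 2835.343707
det = -16.524·44.570 − -89.200·-65.324 = -6563.375480
x = (1684.700794·44.570 − -89.200·2835.343707) / -6563.375480 = -49.974251
y = (-16.524·2835.343707 − 1684.700794·-65.324) / -6563.375480 = -9.629218
|P − Q| = √((-49.974251 − 13.126)² + (-9.629218 − -39.161)²) = 69.668987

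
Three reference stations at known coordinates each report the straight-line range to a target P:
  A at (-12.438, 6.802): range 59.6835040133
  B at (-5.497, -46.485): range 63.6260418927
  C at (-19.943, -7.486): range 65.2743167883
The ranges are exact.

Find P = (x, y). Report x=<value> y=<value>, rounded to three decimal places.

eq1: (x + 12.438)² + (y − 6.802)² = 59.6835040133²
eq2: (x + 5.497)² + (y + 46.485)² = 63.6260418927²
eq3: (x + 19.943)² + (y + 7.486)² = 65.2743167883²
eq3−eq1, eq3−eq2 (x²,y² cancel):
  15.010·x + 28.576·y = 445.823384
  28.892·x − 77.998·y = 1949.772014
det = 15.010·-77.998 − 28.576·28.892 = -1996.367772
x = (445.823384·-77.998 − 28.576·1949.772014) / -1996.367772 = 45.327328
y = (15.010·1949.772014 − 445.823384·28.892) / -1996.367772 = -8.207580

x=45.327 y=-8.208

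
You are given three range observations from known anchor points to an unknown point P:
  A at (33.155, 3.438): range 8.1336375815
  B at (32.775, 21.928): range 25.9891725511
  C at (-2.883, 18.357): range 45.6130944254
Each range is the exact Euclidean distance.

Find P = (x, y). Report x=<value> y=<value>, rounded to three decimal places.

x=37.037 y=-3.709

eq1: (x − 33.155)² + (y − 3.438)² = 8.1336375815²
eq2: (x − 32.775)² + (y − 21.928)² = 25.9891725511²
eq3: (x + 2.883)² + (y − 18.357)² = 45.6130944254²
eq1−eq3, eq1−eq2 (x²,y² cancel):
  -72.076·x + 29.838·y = -2780.181054
  -0.760·x + 36.980·y = -165.317090
det = -72.076·36.980 − 29.838·-0.760 = -2642.693600
x = (-2780.181054·36.980 − 29.838·-165.317090) / -2642.693600 = 37.037349
y = (-72.076·-165.317090 − -2780.181054·-0.760) / -2642.693600 = -3.709267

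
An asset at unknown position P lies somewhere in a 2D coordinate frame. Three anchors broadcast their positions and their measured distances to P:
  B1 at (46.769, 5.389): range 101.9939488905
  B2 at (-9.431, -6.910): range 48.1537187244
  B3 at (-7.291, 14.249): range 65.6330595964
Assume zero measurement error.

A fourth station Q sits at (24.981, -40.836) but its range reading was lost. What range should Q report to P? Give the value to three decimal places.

eq1: (x − 46.769)² + (y − 5.389)² = 101.9939488905²
eq2: (x + 9.431)² + (y + 6.910)² = 48.1537187244²
eq3: (x + 7.291)² + (y − 14.249)² = 65.6330595964²
eq1−eq2, eq1−eq3 (x²,y² cancel):
  -112.400·x − 24.598·y = 6004.296162
  -108.120·x + 17.720·y = 4134.879098
det = -112.400·17.720 − -24.598·-108.120 = -4651.263760
x = (6004.296162·17.720 − -24.598·4134.879098) / -4651.263760 = -44.741794
y = (-112.400·4134.879098 − 6004.296162·-108.120) / -4651.263760 = -39.650319
|P − Q| = √((-44.741794 − 24.981)² + (-39.650319 − -40.836)²) = 69.732875

69.733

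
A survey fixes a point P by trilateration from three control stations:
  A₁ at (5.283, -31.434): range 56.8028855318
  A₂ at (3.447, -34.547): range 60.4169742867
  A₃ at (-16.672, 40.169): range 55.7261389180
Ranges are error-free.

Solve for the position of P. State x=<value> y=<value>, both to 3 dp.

eq1: (x − 5.283)² + (y + 31.434)² = 56.8028855318²
eq2: (x − 3.447)² + (y + 34.547)² = 60.4169742867²
eq3: (x + 16.672)² + (y − 40.169)² = 55.7261389180²
eq2−eq3, eq2−eq1 (x²,y² cancel):
  -40.238·x + 149.432·y = 1230.935350
  3.672·x + 6.226·y = 234.272404
det = -40.238·6.226 − 149.432·3.672 = -799.236092
x = (1230.935350·6.226 − 149.432·234.272404) / -799.236092 = 34.212657
y = (-40.238·234.272404 − 1230.935350·3.672) / -799.236092 = 17.449972

x=34.213 y=17.450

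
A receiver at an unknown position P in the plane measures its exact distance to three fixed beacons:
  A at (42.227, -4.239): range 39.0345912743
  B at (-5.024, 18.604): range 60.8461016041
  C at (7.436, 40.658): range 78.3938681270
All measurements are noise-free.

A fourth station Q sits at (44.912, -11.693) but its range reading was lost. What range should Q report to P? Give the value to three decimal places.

34.932

eq1: (x − 42.227)² + (y + 4.239)² = 39.0345912743²
eq2: (x + 5.024)² + (y − 18.604)² = 60.8461016041²
eq3: (x − 7.436)² + (y − 40.658)² = 78.3938681270²
eq3−eq1, eq3−eq2 (x²,y² cancel):
  69.582·x − 89.794·y = 4714.620834
  -24.920·x − 44.108·y = 1106.332812
det = 69.582·-44.108 − -89.794·-24.920 = -5306.789336
x = (4714.620834·-44.108 − -89.794·1106.332812) / -5306.789336 = 20.466320
y = (69.582·1106.332812 − 4714.620834·-24.920) / -5306.789336 = -36.645359
|P − Q| = √((20.466320 − 44.912)² + (-36.645359 − -11.693)²) = 34.931526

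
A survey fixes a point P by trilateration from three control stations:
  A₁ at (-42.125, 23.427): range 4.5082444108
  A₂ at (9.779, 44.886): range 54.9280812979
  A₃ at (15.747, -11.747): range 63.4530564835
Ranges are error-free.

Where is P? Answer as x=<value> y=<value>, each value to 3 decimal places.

x=-39.190 y=20.005

eq1: (x + 42.125)² + (y − 23.427)² = 4.5082444108²
eq2: (x − 9.779)² + (y − 44.886)² = 54.9280812979²
eq3: (x − 15.747)² + (y + 11.747)² = 63.4530564835²
eq2−eq3, eq2−eq1 (x²,y² cancel):
  11.936·x − 113.266·y = -2733.618081
  -103.808·x − 42.918·y = 3209.727964
det = 11.936·-42.918 − -113.266·-103.808 = -12270.186176
x = (-2733.618081·-42.918 − -113.266·3209.727964) / -12270.186176 = -39.190479
y = (11.936·3209.727964 − -2733.618081·-103.808) / -12270.186176 = 20.004596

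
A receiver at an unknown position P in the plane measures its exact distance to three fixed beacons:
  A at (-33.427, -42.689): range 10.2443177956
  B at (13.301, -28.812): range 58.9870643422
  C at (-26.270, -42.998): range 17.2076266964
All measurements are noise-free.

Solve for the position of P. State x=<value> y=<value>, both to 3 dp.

eq1: (x + 33.427)² + (y + 42.689)² = 10.2443177956²
eq2: (x − 13.301)² + (y + 28.812)² = 58.9870643422²
eq3: (x + 26.270)² + (y + 42.998)² = 17.2076266964²
eq1−eq3, eq1−eq2 (x²,y² cancel):
  14.314·x − 0.618·y = -591.930515
  93.456·x + 27.754·y = -5307.194818
det = 14.314·27.754 − -0.618·93.456 = 455.026564
x = (-591.930515·27.754 − -0.618·-5307.194818) / 455.026564 = -43.312385
y = (14.314·-5307.194818 − -591.930515·93.456) / 455.026564 = -45.376974

x=-43.312 y=-45.377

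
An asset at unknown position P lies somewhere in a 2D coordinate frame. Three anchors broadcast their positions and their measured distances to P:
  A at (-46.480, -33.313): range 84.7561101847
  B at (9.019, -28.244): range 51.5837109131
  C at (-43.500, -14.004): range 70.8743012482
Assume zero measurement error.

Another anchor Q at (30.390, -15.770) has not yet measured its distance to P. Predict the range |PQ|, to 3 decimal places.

eq1: (x + 46.480)² + (y + 33.313)² = 84.7561101847²
eq2: (x − 9.019)² + (y + 28.244)² = 51.5837109131²
eq3: (x + 43.500)² + (y + 14.004)² = 70.8743012482²
eq1−eq2, eq1−eq3 (x²,y² cancel):
  110.998·x + 10.138·y = 2131.638510
  5.960·x + 38.618·y = 978.647283
det = 110.998·38.618 − 10.138·5.960 = 4226.098284
x = (2131.638510·38.618 − 10.138·978.647283) / 4226.098284 = 17.131189
y = (110.998·978.647283 − 2131.638510·5.960) / 4226.098284 = 22.697845
|P − Q| = √((17.131189 − 30.390)² + (22.697845 − -15.770)²) = 40.688711

40.689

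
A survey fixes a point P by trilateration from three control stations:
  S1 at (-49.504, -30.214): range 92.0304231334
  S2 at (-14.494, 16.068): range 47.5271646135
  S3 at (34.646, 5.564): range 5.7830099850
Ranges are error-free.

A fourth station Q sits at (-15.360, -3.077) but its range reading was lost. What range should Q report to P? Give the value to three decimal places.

eq1: (x + 49.504)² + (y + 30.214)² = 92.0304231334²
eq2: (x + 14.494)² + (y − 16.068)² = 47.5271646135²
eq3: (x − 34.646)² + (y − 5.564)² = 5.7830099850²
eq1−eq2, eq1−eq3 (x²,y² cancel):
  70.020·x + 92.564·y = 3315.492254
  168.300·x + 71.556·y = 6303.927178
det = 70.020·71.556 − 92.564·168.300 = -10568.170080
x = (3315.492254·71.556 − 92.564·6303.927178) / -10568.170080 = 32.765687
y = (70.020·6303.927178 − 3315.492254·168.300) / -10568.170080 = 11.032787
|P − Q| = √((32.765687 − -15.360)² + (11.032787 − -3.077)²) = 50.151449

50.151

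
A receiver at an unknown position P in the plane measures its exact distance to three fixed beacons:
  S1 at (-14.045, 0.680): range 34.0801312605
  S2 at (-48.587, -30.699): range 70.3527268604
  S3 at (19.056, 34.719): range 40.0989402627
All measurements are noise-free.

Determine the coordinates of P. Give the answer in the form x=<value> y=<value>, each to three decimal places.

x=-21.037 y=34.035

eq1: (x + 14.045)² + (y − 0.680)² = 34.0801312605²
eq2: (x + 48.587)² + (y + 30.699)² = 70.3527268604²
eq3: (x − 19.056)² + (y − 34.719)² = 40.0989402627²
eq1−eq2, eq1−eq3 (x²,y² cancel):
  -69.084·x − 62.758·y = -682.650085
  66.202·x + 68.078·y = 924.346009
det = -69.084·68.078 − -62.758·66.202 = -548.395436
x = (-682.650085·68.078 − -62.758·924.346009) / -548.395436 = -21.037109
y = (-69.084·924.346009 − -682.650085·66.202) / -548.395436 = 34.035146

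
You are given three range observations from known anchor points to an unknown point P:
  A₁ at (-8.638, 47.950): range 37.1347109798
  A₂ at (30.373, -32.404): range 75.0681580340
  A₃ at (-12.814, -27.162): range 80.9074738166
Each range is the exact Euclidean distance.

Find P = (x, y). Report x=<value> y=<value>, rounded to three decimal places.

eq1: (x + 8.638)² + (y − 47.950)² = 37.1347109798²
eq2: (x − 30.373)² + (y + 32.404)² = 75.0681580340²
eq3: (x + 12.814)² + (y + 27.162)² = 80.9074738166²
eq3−eq2, eq3−eq1 (x²,y² cancel):
  86.374·x − 10.484·y = 1981.356474
  8.352·x + 150.224·y = 6638.877264
det = 86.374·150.224 − -10.484·8.352 = 13063.010144
x = (1981.356474·150.224 − -10.484·6638.877264) / 13063.010144 = 28.113680
y = (86.374·6638.877264 − 1981.356474·8.352) / 13063.010144 = 42.630151

x=28.114 y=42.630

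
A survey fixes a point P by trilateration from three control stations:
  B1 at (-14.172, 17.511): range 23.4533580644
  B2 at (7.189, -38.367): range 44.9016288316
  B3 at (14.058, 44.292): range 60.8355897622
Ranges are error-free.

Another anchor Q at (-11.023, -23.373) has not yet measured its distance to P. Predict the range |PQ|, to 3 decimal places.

eq1: (x + 14.172)² + (y − 17.511)² = 23.4533580644²
eq2: (x − 7.189)² + (y + 38.367)² = 44.9016288316²
eq3: (x − 14.058)² + (y − 44.292)² = 60.8355897622²
eq3−eq2, eq3−eq1 (x²,y² cancel):
  -13.738·x − 165.318·y = 1049.112492
  -56.460·x − 53.562·y = 1498.981054
det = -13.738·-53.562 − -165.318·-56.460 = -8598.019524
x = (1049.112492·-53.562 − -165.318·1498.981054) / -8598.019524 = -22.286061
y = (-13.738·1498.981054 − 1049.112492·-56.460) / -8598.019524 = -4.494045
|P − Q| = √((-22.286061 − -11.023)² + (-4.494045 − -23.373)²) = 21.983436

21.983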